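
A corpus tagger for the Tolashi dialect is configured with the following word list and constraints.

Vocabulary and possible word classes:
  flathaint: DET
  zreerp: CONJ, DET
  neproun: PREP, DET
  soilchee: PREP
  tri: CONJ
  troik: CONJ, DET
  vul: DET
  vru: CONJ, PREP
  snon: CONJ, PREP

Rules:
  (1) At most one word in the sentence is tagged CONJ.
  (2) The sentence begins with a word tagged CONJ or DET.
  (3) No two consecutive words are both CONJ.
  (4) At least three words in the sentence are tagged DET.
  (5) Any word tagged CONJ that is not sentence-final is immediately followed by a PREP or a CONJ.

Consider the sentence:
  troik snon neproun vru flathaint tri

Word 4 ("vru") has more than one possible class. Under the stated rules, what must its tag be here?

PREP

Candidates per position — 1:troik {CONJ,DET}; 2:snon {CONJ,PREP}; 3:neproun {PREP,DET}; 4:vru {CONJ,PREP}; 5:flathaint {DET}; 6:tri {CONJ}.
At position 1, choosing CONJ makes rule 1 impossible to satisfy; hence DET.
At position 2, choosing CONJ makes rule 1 impossible to satisfy; hence PREP.
At position 3, choosing PREP makes rule 4 impossible to satisfy; hence DET.
At position 4, choosing CONJ makes rule 1 impossible to satisfy; hence PREP.
So the tagging must be: DET PREP DET PREP DET CONJ.
Checking: rule 1 holds; rule 2 holds; rule 3 holds; rule 4 holds; rule 5 holds.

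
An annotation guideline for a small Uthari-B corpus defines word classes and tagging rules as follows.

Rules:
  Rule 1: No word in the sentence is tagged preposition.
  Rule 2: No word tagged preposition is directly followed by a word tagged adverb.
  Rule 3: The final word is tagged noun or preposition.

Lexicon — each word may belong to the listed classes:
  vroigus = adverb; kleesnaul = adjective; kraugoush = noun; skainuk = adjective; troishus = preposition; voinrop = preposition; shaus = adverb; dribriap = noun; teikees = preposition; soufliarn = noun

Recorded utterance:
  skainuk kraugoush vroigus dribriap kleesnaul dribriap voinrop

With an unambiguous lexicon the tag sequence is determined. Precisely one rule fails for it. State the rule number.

Fixed tagging: adjective noun adverb noun adjective noun preposition.
Rule check: R1 ✗, R2 ✓, R3 ✓.
Only rule 1 fails.

1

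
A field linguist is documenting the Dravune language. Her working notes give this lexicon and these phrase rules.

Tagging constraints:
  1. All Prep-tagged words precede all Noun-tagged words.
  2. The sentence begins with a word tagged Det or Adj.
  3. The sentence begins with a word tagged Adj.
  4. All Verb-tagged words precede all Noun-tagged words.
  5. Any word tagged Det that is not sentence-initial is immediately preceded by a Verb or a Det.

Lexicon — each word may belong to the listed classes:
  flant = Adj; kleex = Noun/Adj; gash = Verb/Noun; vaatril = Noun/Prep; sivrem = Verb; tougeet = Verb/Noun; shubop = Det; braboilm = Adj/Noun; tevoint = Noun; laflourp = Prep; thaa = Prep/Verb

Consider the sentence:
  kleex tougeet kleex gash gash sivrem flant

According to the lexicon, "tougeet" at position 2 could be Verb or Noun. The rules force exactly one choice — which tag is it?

Candidates per position — 1:kleex {Noun,Adj}; 2:tougeet {Verb,Noun}; 3:kleex {Noun,Adj}; 4:gash {Verb,Noun}; 5:gash {Verb,Noun}; 6:sivrem {Verb}; 7:flant {Adj}.
At position 1, choosing Noun makes rule 2 impossible to satisfy; hence Adj.
At position 2, choosing Noun makes rule 4 impossible to satisfy; hence Verb.
At position 3, choosing Noun makes rule 4 impossible to satisfy; hence Adj.
At position 4, choosing Noun makes rule 4 impossible to satisfy; hence Verb.
At position 5, choosing Noun makes rule 4 impossible to satisfy; hence Verb.
So the tagging must be: Adj Verb Adj Verb Verb Verb Adj.
Checking: rule 1 holds; rule 2 holds; rule 3 holds; rule 4 holds; rule 5 holds.

Verb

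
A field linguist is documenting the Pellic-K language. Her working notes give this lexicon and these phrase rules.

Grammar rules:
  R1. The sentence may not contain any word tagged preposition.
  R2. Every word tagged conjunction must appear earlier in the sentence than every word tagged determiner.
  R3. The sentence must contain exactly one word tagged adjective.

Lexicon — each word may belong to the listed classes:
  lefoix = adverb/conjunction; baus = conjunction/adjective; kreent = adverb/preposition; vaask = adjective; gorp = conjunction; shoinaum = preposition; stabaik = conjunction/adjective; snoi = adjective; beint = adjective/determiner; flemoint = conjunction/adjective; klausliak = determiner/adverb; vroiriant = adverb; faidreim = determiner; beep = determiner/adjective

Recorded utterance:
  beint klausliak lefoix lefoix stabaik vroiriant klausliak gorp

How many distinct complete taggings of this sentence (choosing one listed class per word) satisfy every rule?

4

Candidates per position — 1:beint {adjective,determiner}; 2:klausliak {determiner,adverb}; 3:lefoix {adverb,conjunction}; 4:lefoix {adverb,conjunction}; 5:stabaik {conjunction,adjective}; 6:vroiriant {adverb}; 7:klausliak {determiner,adverb}; 8:gorp {conjunction}.
There are 64 candidate sequences in total.
The sequences that satisfy every rule: adjective adverb adverb adverb conjunction adverb adverb conjunction; adjective adverb adverb conjunction conjunction adverb adverb conjunction; adjective adverb conjunction adverb conjunction adverb adverb conjunction; adjective adverb conjunction conjunction conjunction adverb adverb conjunction.
Count = 4.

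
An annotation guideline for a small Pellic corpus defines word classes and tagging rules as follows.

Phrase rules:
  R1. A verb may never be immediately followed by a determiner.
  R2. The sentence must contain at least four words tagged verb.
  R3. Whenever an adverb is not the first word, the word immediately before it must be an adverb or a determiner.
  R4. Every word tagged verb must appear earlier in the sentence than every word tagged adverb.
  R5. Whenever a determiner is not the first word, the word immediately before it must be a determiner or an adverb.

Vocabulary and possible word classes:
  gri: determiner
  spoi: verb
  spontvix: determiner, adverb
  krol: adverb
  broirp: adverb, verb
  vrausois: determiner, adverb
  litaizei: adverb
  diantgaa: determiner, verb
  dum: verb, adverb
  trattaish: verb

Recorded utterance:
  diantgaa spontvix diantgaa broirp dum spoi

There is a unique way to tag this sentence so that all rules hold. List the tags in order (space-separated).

Candidates per position — 1:diantgaa {determiner,verb}; 2:spontvix {determiner,adverb}; 3:diantgaa {determiner,verb}; 4:broirp {adverb,verb}; 5:dum {verb,adverb}; 6:spoi {verb}.
If word 2 were adverb, no tagging could satisfy rule 4; so word 2 is determiner.
If word 4 were adverb, no tagging could satisfy rule 4; so word 4 is verb.
If word 5 were adverb, no tagging could satisfy rule 3; so word 5 is verb.
If word 1 were verb, no tagging could satisfy rule 1; so word 1 is determiner.
If word 3 were determiner, no tagging could satisfy rule 2; so word 3 is verb.
So the tagging must be: determiner determiner verb verb verb verb.
Checking: rule 1 holds; rule 2 holds; rule 3 holds; rule 4 holds; rule 5 holds.

determiner determiner verb verb verb verb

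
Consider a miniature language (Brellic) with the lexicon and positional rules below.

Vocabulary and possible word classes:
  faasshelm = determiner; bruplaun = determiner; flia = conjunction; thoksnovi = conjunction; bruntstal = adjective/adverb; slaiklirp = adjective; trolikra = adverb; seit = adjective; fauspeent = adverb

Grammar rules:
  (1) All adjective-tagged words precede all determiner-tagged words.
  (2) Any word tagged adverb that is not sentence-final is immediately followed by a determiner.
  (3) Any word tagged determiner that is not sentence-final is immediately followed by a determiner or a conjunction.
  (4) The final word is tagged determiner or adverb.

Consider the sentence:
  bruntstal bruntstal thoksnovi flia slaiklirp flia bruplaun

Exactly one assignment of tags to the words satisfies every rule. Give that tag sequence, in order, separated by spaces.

adjective adjective conjunction conjunction adjective conjunction determiner

Candidates per position — 1:bruntstal {adjective,adverb}; 2:bruntstal {adjective,adverb}; 3:thoksnovi {conjunction}; 4:flia {conjunction}; 5:slaiklirp {adjective}; 6:flia {conjunction}; 7:bruplaun {determiner}.
Position 1: adverb is ruled out by rule 2; that leaves adjective.
Position 2: adverb is ruled out by rule 2; that leaves adjective.
So the tagging must be: adjective adjective conjunction conjunction adjective conjunction determiner.
Checking: rule 1 ✓; rule 2 ✓; rule 3 ✓; rule 4 ✓.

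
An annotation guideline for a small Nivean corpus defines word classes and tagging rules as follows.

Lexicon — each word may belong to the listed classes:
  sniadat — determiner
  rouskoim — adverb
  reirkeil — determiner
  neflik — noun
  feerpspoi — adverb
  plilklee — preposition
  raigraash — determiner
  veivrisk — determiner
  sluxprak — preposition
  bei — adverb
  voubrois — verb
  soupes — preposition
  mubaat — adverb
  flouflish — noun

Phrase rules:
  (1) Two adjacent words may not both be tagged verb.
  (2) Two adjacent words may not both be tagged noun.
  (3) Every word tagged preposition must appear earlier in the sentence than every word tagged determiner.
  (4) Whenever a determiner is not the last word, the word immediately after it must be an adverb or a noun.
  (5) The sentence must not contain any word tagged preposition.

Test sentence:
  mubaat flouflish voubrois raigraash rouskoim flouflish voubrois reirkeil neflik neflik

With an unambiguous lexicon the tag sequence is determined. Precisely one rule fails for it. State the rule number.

Fixed tagging: adverb noun verb determiner adverb noun verb determiner noun noun.
Applying the rules: R1 ok, R2 fails, R3 ok, R4 ok, R5 ok.
Only rule 2 fails.

2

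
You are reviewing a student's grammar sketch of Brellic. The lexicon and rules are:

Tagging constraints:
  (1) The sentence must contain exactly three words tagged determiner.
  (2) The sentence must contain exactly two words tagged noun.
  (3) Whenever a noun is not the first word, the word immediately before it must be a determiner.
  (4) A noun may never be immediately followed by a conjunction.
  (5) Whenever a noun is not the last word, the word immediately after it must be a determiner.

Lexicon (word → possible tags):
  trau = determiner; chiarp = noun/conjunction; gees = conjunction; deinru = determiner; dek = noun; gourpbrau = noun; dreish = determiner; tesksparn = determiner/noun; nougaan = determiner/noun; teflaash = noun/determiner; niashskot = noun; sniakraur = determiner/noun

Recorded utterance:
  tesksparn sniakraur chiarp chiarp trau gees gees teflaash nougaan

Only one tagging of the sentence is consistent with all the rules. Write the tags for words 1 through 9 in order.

noun determiner conjunction conjunction determiner conjunction conjunction determiner noun

Candidates per position — 1:tesksparn {determiner,noun}; 2:sniakraur {determiner,noun}; 3:chiarp {noun,conjunction}; 4:chiarp {noun,conjunction}; 5:trau {determiner}; 6:gees {conjunction}; 7:gees {conjunction}; 8:teflaash {noun,determiner}; 9:nougaan {determiner,noun}.
At position 2, choosing noun makes rule 5 impossible to satisfy; hence determiner.
At position 3, choosing noun makes rule 5 impossible to satisfy; hence conjunction.
At position 4, choosing noun makes rule 3 impossible to satisfy; hence conjunction.
At position 8, choosing noun makes rule 3 impossible to satisfy; hence determiner.
At position 9, choosing determiner makes rule 1 impossible to satisfy; hence noun.
At position 1, choosing determiner makes rule 1 impossible to satisfy; hence noun.
The only consistent sequence is: noun determiner conjunction conjunction determiner conjunction conjunction determiner noun.
Check: rule 1 satisfied; rule 2 satisfied; rule 3 satisfied; rule 4 satisfied; rule 5 satisfied.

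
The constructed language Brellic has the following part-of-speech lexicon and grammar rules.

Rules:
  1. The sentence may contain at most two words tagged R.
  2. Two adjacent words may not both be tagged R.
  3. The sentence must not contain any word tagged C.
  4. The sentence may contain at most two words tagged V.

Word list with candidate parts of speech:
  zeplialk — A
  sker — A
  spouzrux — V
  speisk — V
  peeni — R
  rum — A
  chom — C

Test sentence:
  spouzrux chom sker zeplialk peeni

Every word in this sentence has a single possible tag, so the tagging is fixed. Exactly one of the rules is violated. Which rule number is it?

Fixed tagging: V C A A R.
Applying the rules: R1 ok, R2 ok, R3 fails, R4 ok.
Only rule 3 fails.

3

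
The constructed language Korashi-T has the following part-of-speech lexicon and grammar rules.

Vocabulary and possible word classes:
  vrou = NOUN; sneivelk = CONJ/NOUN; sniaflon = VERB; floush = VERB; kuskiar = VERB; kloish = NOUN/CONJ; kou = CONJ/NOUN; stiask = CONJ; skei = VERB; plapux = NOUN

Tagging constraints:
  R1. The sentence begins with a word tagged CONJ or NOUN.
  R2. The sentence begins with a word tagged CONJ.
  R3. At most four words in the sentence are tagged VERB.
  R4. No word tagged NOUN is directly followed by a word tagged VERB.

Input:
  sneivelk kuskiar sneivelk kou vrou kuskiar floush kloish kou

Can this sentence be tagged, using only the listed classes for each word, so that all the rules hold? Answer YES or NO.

Candidates per position — 1:sneivelk {CONJ,NOUN}; 2:kuskiar {VERB}; 3:sneivelk {CONJ,NOUN}; 4:kou {CONJ,NOUN}; 5:vrou {NOUN}; 6:kuskiar {VERB}; 7:floush {VERB}; 8:kloish {NOUN,CONJ}; 9:kou {CONJ,NOUN}.
Rule 4 cannot be satisfied by any choice of tags from the lexicon.
So there is no consistent tagging.

NO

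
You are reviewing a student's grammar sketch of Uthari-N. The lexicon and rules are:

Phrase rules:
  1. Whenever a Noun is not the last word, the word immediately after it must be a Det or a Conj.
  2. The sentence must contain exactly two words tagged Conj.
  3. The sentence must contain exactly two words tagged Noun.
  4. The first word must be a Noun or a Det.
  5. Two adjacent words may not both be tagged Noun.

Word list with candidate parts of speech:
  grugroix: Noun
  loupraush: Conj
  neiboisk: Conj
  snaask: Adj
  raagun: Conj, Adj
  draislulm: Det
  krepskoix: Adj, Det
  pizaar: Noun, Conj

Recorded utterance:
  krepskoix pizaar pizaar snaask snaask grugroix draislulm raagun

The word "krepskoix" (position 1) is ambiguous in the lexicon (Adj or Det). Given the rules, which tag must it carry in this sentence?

Det

Candidates per position — 1:krepskoix {Adj,Det}; 2:pizaar {Noun,Conj}; 3:pizaar {Noun,Conj}; 4:snaask {Adj}; 5:snaask {Adj}; 6:grugroix {Noun}; 7:draislulm {Det}; 8:raagun {Conj,Adj}.
Position 1: tagging it Adj would leave rule 4 unsatisfiable, so it must be Det.
Position 3: tagging it Noun would leave rule 1 unsatisfiable, so it must be Conj.
Position 2: tagging it Conj would leave rule 3 unsatisfiable, so it must be Noun.
Position 8: tagging it Adj would leave rule 2 unsatisfiable, so it must be Conj.
The only consistent sequence is: Det Noun Conj Adj Adj Noun Det Conj.
Rule-by-rule: rule 1 ✓; rule 2 ✓; rule 3 ✓; rule 4 ✓; rule 5 ✓.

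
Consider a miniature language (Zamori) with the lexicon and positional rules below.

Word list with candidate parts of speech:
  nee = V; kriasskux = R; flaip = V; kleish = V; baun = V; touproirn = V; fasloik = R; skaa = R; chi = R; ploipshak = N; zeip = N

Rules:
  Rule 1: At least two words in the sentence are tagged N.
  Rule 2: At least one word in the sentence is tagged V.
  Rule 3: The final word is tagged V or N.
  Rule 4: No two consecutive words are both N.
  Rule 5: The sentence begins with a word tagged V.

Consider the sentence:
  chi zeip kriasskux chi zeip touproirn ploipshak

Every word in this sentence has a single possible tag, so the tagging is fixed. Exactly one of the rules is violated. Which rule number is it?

Fixed tagging: R N R R N V N.
Rule check: R1 ok, R2 ok, R3 ok, R4 ok, R5 fails.
Only rule 5 fails.

5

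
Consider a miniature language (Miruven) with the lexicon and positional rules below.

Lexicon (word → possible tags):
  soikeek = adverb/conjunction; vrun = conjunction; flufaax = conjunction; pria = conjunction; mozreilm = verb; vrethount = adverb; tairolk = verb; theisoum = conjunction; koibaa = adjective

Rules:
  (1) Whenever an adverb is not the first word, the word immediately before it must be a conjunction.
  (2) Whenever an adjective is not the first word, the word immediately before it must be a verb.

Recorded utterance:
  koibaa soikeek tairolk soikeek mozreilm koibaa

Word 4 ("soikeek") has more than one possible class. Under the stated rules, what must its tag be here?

Candidates per position — 1:koibaa {adjective}; 2:soikeek {adverb,conjunction}; 3:tairolk {verb}; 4:soikeek {adverb,conjunction}; 5:mozreilm {verb}; 6:koibaa {adjective}.
Word 2 cannot be adverb — rule 1 would then fail for every completion. It is conjunction.
Word 4 cannot be adverb — rule 1 would then fail for every completion. It is conjunction.
The unique satisfying tagging is: adjective conjunction verb conjunction verb adjective.
Rule-by-rule: rule 1 holds; rule 2 holds.

conjunction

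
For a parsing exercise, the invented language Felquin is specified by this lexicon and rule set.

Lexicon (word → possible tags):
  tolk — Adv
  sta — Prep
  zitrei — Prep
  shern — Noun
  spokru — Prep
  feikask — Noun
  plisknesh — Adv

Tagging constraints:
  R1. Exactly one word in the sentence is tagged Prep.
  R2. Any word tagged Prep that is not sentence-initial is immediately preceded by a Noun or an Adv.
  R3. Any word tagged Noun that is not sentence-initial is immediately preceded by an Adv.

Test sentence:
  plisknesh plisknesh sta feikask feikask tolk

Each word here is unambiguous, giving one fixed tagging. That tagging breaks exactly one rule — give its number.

Fixed tagging: Adv Adv Prep Noun Noun Adv.
Checking each rule: R1 ok, R2 ok, R3 fails.
Only rule 3 fails.

3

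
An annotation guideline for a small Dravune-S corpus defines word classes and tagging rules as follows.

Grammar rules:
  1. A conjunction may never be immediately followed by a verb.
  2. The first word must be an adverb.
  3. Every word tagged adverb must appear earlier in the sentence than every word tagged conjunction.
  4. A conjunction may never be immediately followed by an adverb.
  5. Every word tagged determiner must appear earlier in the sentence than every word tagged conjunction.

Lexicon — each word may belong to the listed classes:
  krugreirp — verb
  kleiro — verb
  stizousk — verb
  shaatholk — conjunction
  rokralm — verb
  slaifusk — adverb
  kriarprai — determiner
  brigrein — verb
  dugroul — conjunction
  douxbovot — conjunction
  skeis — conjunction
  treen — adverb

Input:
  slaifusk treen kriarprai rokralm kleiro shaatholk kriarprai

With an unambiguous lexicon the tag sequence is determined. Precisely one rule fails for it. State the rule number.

Fixed tagging: adverb adverb determiner verb verb conjunction determiner.
Applying the rules: R1 ok, R2 ok, R3 ok, R4 ok, R5 fails.
Only rule 5 fails.

5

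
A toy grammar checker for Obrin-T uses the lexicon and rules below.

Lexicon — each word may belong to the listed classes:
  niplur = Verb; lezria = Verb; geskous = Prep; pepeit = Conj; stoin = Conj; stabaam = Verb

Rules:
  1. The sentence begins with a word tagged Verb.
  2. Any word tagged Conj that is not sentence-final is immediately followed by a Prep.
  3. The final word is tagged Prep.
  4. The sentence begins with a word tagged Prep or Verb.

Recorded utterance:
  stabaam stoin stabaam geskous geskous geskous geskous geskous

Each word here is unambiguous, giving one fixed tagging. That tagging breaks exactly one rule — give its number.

Fixed tagging: Verb Conj Verb Prep Prep Prep Prep Prep.
Rule check: R1 holds, R2 violated, R3 holds, R4 holds.
Only rule 2 fails.

2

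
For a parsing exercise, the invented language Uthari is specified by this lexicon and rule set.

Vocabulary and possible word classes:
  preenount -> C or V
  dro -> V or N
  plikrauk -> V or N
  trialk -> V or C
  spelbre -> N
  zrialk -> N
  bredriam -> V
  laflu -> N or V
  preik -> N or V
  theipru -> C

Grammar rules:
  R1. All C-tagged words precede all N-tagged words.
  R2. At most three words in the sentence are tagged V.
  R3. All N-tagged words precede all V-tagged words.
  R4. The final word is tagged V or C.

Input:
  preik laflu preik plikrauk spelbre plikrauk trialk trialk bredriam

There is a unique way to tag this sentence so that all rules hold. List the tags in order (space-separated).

N N N N N N V V V

Candidates per position — 1:preik {N,V}; 2:laflu {N,V}; 3:preik {N,V}; 4:plikrauk {V,N}; 5:spelbre {N}; 6:plikrauk {V,N}; 7:trialk {V,C}; 8:trialk {V,C}; 9:bredriam {V}.
Position 1: V is ruled out by rule 3; that leaves N.
Position 2: V is ruled out by rule 3; that leaves N.
Position 3: V is ruled out by rule 3; that leaves N.
Position 4: V is ruled out by rule 3; that leaves N.
Position 7: C is ruled out by rule 1; that leaves V.
Position 8: C is ruled out by rule 1; that leaves V.
Position 6: V is ruled out by rule 2; that leaves N.
That leaves exactly one tagging: N N N N N N V V V.
Rule-by-rule: rule 1 holds; rule 2 holds; rule 3 holds; rule 4 holds.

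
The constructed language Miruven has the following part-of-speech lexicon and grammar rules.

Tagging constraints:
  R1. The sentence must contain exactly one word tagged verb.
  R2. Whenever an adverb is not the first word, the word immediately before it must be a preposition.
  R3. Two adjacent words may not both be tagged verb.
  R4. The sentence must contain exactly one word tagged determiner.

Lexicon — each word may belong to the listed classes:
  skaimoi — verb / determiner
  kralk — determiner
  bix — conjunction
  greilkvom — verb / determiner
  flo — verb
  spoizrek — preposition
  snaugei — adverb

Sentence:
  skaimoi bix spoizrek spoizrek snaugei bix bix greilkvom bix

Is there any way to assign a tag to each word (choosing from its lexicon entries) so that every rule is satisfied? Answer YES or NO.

YES

Candidates per position — 1:skaimoi {verb,determiner}; 2:bix {conjunction}; 3:spoizrek {preposition}; 4:spoizrek {preposition}; 5:snaugei {adverb}; 6:bix {conjunction}; 7:bix {conjunction}; 8:greilkvom {verb,determiner}; 9:bix {conjunction}.
One satisfying assignment: verb conjunction preposition preposition adverb conjunction conjunction determiner conjunction.
Check: rule 1 ok; rule 2 ok; rule 3 ok; rule 4 ok.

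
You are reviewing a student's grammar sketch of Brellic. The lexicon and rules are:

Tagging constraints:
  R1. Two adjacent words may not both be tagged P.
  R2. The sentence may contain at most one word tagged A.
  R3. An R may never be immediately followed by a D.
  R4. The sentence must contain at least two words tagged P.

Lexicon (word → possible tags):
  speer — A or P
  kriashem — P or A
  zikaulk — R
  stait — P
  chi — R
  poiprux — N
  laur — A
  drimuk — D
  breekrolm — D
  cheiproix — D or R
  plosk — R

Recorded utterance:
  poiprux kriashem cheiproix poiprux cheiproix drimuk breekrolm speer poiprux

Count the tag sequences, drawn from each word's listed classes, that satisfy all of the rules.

Candidates per position — 1:poiprux {N}; 2:kriashem {P,A}; 3:cheiproix {D,R}; 4:poiprux {N}; 5:cheiproix {D,R}; 6:drimuk {D}; 7:breekrolm {D}; 8:speer {A,P}; 9:poiprux {N}.
There are 16 candidate sequences in total.
The sequences that satisfy every rule: N P D N D D D P N; N P R N D D D P N.
Count = 2.

2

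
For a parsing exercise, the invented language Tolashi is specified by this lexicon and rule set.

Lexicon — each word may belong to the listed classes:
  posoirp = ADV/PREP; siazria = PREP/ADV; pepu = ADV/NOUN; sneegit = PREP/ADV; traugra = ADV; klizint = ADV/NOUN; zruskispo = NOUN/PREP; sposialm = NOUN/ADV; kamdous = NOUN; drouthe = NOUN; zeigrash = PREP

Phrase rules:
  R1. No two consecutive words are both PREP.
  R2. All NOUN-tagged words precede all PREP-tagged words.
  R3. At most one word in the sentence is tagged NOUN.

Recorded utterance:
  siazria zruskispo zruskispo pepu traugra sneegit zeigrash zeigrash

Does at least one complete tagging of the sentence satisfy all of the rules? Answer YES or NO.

Candidates per position — 1:siazria {PREP,ADV}; 2:zruskispo {NOUN,PREP}; 3:zruskispo {NOUN,PREP}; 4:pepu {ADV,NOUN}; 5:traugra {ADV}; 6:sneegit {PREP,ADV}; 7:zeigrash {PREP}; 8:zeigrash {PREP}.
Rule 1 cannot be satisfied by any choice of tags from the lexicon.
So there is no consistent tagging.

NO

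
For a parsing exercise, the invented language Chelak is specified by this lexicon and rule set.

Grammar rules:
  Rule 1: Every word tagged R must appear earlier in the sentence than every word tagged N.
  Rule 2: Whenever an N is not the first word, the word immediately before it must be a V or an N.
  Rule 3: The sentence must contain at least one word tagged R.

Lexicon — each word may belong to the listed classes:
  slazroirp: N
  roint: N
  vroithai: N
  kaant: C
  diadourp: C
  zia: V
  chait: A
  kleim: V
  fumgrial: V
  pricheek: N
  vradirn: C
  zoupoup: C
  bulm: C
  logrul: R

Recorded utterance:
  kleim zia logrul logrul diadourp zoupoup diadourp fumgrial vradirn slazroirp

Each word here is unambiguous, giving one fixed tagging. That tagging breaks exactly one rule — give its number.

2

Fixed tagging: V V R R C C C V C N.
Checking each rule: R1 pass, R2 fail, R3 pass.
Only rule 2 fails.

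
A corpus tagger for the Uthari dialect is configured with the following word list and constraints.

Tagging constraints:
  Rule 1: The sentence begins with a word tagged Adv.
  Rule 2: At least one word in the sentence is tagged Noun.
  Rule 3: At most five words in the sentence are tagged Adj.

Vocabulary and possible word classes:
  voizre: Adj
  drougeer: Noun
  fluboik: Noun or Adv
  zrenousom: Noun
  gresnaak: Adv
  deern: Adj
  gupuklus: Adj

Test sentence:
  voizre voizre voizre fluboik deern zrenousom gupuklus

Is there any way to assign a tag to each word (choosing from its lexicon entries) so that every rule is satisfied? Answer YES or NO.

NO

Candidates per position — 1:voizre {Adj}; 2:voizre {Adj}; 3:voizre {Adj}; 4:fluboik {Noun,Adv}; 5:deern {Adj}; 6:zrenousom {Noun}; 7:gupuklus {Adj}.
Rule 1 cannot be satisfied by any choice of tags from the lexicon.
So there is no consistent tagging.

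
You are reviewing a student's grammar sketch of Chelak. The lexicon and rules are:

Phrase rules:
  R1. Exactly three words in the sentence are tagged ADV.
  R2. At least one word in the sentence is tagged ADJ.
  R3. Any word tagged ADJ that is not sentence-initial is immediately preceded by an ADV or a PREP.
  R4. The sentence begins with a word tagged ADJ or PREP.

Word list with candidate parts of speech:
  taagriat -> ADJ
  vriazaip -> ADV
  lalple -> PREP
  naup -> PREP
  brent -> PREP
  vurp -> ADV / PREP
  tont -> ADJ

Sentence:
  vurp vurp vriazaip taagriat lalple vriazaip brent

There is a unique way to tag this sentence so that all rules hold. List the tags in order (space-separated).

Candidates per position — 1:vurp {ADV,PREP}; 2:vurp {ADV,PREP}; 3:vriazaip {ADV}; 4:taagriat {ADJ}; 5:lalple {PREP}; 6:vriazaip {ADV}; 7:brent {PREP}.
At position 1, choosing ADV makes rule 4 impossible to satisfy; hence PREP.
At position 2, choosing PREP makes rule 1 impossible to satisfy; hence ADV.
The unique satisfying tagging is: PREP ADV ADV ADJ PREP ADV PREP.
Rule-by-rule: rule 1 holds; rule 2 holds; rule 3 holds; rule 4 holds.

PREP ADV ADV ADJ PREP ADV PREP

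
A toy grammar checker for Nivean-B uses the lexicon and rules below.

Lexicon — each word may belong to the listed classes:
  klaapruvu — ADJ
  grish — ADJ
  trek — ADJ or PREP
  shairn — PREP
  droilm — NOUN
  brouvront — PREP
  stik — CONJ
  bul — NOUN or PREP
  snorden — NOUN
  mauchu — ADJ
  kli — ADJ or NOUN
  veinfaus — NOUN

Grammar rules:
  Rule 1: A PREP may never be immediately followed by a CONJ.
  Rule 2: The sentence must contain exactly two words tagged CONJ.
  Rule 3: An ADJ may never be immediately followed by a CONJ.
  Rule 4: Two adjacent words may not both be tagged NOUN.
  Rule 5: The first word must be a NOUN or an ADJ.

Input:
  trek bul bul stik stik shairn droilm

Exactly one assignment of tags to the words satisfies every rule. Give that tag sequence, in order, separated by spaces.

Candidates per position — 1:trek {ADJ,PREP}; 2:bul {NOUN,PREP}; 3:bul {NOUN,PREP}; 4:stik {CONJ}; 5:stik {CONJ}; 6:shairn {PREP}; 7:droilm {NOUN}.
At position 1, choosing PREP makes rule 5 impossible to satisfy; hence ADJ.
At position 3, choosing PREP makes rule 1 impossible to satisfy; hence NOUN.
At position 2, choosing NOUN makes rule 4 impossible to satisfy; hence PREP.
That leaves exactly one tagging: ADJ PREP NOUN CONJ CONJ PREP NOUN.
Checking: rule 1 ✓; rule 2 ✓; rule 3 ✓; rule 4 ✓; rule 5 ✓.

ADJ PREP NOUN CONJ CONJ PREP NOUN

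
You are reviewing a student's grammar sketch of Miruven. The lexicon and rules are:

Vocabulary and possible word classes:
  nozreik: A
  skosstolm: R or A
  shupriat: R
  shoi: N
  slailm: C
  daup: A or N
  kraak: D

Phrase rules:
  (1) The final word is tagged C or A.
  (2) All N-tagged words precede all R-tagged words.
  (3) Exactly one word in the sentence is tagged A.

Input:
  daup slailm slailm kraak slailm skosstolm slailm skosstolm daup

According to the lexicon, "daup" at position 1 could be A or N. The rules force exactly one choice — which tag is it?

N

Candidates per position — 1:daup {A,N}; 2:slailm {C}; 3:slailm {C}; 4:kraak {D}; 5:slailm {C}; 6:skosstolm {R,A}; 7:slailm {C}; 8:skosstolm {R,A}; 9:daup {A,N}.
Position 9: tagging it N would leave rule 1 unsatisfiable, so it must be A.
Position 1: tagging it A would leave rule 3 unsatisfiable, so it must be N.
Position 6: tagging it A would leave rule 3 unsatisfiable, so it must be R.
Position 8: tagging it A would leave rule 3 unsatisfiable, so it must be R.
The only consistent sequence is: N C C D C R C R A.
Checking: rule 1 holds; rule 2 holds; rule 3 holds.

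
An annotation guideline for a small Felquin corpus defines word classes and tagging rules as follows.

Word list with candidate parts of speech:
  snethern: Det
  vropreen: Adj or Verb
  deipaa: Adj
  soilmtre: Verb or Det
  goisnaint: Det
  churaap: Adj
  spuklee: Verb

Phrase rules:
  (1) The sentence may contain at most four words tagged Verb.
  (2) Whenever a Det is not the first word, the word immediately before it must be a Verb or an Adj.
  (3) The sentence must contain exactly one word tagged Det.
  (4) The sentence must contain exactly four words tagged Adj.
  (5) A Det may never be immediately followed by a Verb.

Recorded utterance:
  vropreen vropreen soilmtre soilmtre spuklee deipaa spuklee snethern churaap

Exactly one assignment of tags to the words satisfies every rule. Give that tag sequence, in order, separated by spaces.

Adj Adj Verb Verb Verb Adj Verb Det Adj

Candidates per position — 1:vropreen {Adj,Verb}; 2:vropreen {Adj,Verb}; 3:soilmtre {Verb,Det}; 4:soilmtre {Verb,Det}; 5:spuklee {Verb}; 6:deipaa {Adj}; 7:spuklee {Verb}; 8:snethern {Det}; 9:churaap {Adj}.
At position 1, choosing Verb makes rule 4 impossible to satisfy; hence Adj.
At position 2, choosing Verb makes rule 4 impossible to satisfy; hence Adj.
At position 3, choosing Det makes rule 3 impossible to satisfy; hence Verb.
At position 4, choosing Det makes rule 3 impossible to satisfy; hence Verb.
That leaves exactly one tagging: Adj Adj Verb Verb Verb Adj Verb Det Adj.
Checking: rule 1 ok; rule 2 ok; rule 3 ok; rule 4 ok; rule 5 ok.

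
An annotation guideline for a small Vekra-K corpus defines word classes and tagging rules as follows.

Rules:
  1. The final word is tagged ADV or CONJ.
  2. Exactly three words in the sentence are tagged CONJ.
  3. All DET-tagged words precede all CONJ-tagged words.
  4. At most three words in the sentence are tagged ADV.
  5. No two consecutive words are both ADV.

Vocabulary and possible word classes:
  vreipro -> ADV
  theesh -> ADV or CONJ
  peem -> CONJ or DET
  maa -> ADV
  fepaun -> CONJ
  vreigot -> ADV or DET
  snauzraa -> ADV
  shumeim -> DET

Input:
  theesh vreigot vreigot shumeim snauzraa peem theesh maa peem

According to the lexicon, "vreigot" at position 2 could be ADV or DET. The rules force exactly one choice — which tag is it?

DET

Candidates per position — 1:theesh {ADV,CONJ}; 2:vreigot {ADV,DET}; 3:vreigot {ADV,DET}; 4:shumeim {DET}; 5:snauzraa {ADV}; 6:peem {CONJ,DET}; 7:theesh {ADV,CONJ}; 8:maa {ADV}; 9:peem {CONJ,DET}.
Position 1: tagging it CONJ would leave rule 3 unsatisfiable, so it must be ADV.
Position 2: tagging it ADV would leave rule 4 unsatisfiable, so it must be DET.
Position 3: tagging it ADV would leave rule 4 unsatisfiable, so it must be DET.
Position 6: tagging it DET would leave rule 2 unsatisfiable, so it must be CONJ.
Position 7: tagging it ADV would leave rule 2 unsatisfiable, so it must be CONJ.
Position 9: tagging it DET would leave rule 1 unsatisfiable, so it must be CONJ.
The only consistent sequence is: ADV DET DET DET ADV CONJ CONJ ADV CONJ.
Check: rule 1 ok; rule 2 ok; rule 3 ok; rule 4 ok; rule 5 ok.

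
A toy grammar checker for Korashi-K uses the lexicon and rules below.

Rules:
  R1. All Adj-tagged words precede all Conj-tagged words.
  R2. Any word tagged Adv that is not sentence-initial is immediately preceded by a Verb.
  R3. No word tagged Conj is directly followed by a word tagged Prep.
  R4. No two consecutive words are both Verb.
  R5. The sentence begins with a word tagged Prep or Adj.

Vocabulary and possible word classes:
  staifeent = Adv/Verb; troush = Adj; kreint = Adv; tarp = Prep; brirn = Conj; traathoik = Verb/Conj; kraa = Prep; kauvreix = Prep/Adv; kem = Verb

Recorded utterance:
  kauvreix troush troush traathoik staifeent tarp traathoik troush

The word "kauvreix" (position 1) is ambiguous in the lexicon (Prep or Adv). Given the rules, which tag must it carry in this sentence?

Prep

Candidates per position — 1:kauvreix {Prep,Adv}; 2:troush {Adj}; 3:troush {Adj}; 4:traathoik {Verb,Conj}; 5:staifeent {Adv,Verb}; 6:tarp {Prep}; 7:traathoik {Verb,Conj}; 8:troush {Adj}.
Position 1: tagging it Adv would leave rule 5 unsatisfiable, so it must be Prep.
Position 4: tagging it Conj would leave rule 1 unsatisfiable, so it must be Verb.
Position 5: tagging it Verb would leave rule 4 unsatisfiable, so it must be Adv.
Position 7: tagging it Conj would leave rule 1 unsatisfiable, so it must be Verb.
So the tagging must be: Prep Adj Adj Verb Adv Prep Verb Adj.
Check: rule 1 ✓; rule 2 ✓; rule 3 ✓; rule 4 ✓; rule 5 ✓.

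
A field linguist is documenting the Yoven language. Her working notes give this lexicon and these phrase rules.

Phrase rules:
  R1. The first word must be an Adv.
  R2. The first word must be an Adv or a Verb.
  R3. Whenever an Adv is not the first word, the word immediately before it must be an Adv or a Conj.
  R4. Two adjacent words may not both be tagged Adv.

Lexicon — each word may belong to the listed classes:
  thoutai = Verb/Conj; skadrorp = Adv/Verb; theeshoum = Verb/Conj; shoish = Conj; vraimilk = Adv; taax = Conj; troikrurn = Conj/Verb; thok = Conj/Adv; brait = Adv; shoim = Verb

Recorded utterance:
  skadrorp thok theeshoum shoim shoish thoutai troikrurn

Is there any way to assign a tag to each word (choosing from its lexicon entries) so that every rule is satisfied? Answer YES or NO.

YES

Candidates per position — 1:skadrorp {Adv,Verb}; 2:thok {Conj,Adv}; 3:theeshoum {Verb,Conj}; 4:shoim {Verb}; 5:shoish {Conj}; 6:thoutai {Verb,Conj}; 7:troikrurn {Conj,Verb}.
One satisfying assignment: Adv Conj Verb Verb Conj Conj Conj.
Check: rule 1 holds; rule 2 holds; rule 3 holds; rule 4 holds.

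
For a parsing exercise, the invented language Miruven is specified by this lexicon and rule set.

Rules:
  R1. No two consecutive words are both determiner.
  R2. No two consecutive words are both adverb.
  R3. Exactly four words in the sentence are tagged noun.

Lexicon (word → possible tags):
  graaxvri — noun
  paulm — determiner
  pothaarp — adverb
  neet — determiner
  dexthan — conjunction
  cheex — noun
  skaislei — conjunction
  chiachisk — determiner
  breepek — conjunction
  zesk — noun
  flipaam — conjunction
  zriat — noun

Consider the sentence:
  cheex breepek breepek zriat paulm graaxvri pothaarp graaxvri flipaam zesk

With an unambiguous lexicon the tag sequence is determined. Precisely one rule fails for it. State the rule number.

Fixed tagging: noun conjunction conjunction noun determiner noun adverb noun conjunction noun.
Rule check: R1 ok, R2 ok, R3 fails.
Only rule 3 fails.

3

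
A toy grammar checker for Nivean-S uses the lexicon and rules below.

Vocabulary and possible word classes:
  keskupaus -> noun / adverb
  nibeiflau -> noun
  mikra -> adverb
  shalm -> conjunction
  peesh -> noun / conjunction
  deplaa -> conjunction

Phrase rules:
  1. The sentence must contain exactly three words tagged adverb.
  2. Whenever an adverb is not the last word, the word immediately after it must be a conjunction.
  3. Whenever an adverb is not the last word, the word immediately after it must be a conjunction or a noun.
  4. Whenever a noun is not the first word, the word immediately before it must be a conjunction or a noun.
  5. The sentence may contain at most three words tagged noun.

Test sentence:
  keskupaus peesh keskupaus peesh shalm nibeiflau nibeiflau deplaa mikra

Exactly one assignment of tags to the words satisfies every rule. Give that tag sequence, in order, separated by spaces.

Candidates per position — 1:keskupaus {noun,adverb}; 2:peesh {noun,conjunction}; 3:keskupaus {noun,adverb}; 4:peesh {noun,conjunction}; 5:shalm {conjunction}; 6:nibeiflau {noun}; 7:nibeiflau {noun}; 8:deplaa {conjunction}; 9:mikra {adverb}.
Word 1 cannot be noun — rule 1 would then fail for every completion. It is adverb.
Word 2 cannot be noun — rule 2 would then fail for every completion. It is conjunction.
Word 3 cannot be noun — rule 1 would then fail for every completion. It is adverb.
Word 4 cannot be noun — rule 2 would then fail for every completion. It is conjunction.
So the tagging must be: adverb conjunction adverb conjunction conjunction noun noun conjunction adverb.
Verifying each rule — rule 1 satisfied; rule 2 satisfied; rule 3 satisfied; rule 4 satisfied; rule 5 satisfied.

adverb conjunction adverb conjunction conjunction noun noun conjunction adverb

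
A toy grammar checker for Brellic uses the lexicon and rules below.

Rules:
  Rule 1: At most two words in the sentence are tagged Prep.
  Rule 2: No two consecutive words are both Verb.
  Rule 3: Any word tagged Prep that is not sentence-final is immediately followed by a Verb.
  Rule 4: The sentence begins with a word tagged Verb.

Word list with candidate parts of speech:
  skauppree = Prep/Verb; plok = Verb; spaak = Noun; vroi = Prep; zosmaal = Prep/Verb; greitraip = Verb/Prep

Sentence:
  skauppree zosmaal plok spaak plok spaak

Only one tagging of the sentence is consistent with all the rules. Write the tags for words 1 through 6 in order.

Candidates per position — 1:skauppree {Prep,Verb}; 2:zosmaal {Prep,Verb}; 3:plok {Verb}; 4:spaak {Noun}; 5:plok {Verb}; 6:spaak {Noun}.
At position 1, choosing Prep makes rule 4 impossible to satisfy; hence Verb.
At position 2, choosing Verb makes rule 2 impossible to satisfy; hence Prep.
That leaves exactly one tagging: Verb Prep Verb Noun Verb Noun.
Rule-by-rule: rule 1 ok; rule 2 ok; rule 3 ok; rule 4 ok.

Verb Prep Verb Noun Verb Noun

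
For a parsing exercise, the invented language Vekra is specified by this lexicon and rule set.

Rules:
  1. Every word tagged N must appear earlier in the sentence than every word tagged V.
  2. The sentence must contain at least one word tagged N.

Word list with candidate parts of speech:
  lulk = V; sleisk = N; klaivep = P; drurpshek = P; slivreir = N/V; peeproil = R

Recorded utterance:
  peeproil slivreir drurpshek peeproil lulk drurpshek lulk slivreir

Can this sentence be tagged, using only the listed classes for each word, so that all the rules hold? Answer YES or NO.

Candidates per position — 1:peeproil {R}; 2:slivreir {N,V}; 3:drurpshek {P}; 4:peeproil {R}; 5:lulk {V}; 6:drurpshek {P}; 7:lulk {V}; 8:slivreir {N,V}.
One satisfying assignment: R N P R V P V V.
Rule-by-rule: rule 1 satisfied; rule 2 satisfied.

YES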